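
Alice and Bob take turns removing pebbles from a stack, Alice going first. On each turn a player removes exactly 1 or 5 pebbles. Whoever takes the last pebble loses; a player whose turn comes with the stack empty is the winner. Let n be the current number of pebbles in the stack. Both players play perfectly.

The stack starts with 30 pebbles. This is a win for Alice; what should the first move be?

Label each position W (a win for the player to move) or L (a loss). A position with no legal move is W; any other position is W exactly when some move reaches an L, and L when every move reaches a W.
n=0: no move; the opponent has just taken the last pebble and therefore loses → W
n=1: only reaches 0(W), which is W → L
n=2: reaches L-position 1 → W
n=3: only reaches 2(W), which is W → L
n=4: reaches L-position 3 → W
n=5: only reaches 4(W), 0(W), all W → L
n=6: reaches L-position 5 → W
n=7: only reaches 6(W), 2(W), all W → L
n=8: reaches L-position 7 → W
n=9: only reaches 8(W), 4(W), all W → L
n=10: reaches L-position 9 → W
n=11: only reaches 10(W), 6(W), all W → L
n=12: reaches L-position 11 → W
n=13: only reaches 12(W), 8(W), all W → L
n=14: reaches L-position 13 → W
n=15: only reaches 14(W), 10(W), all W → L
n=16: reaches L-position 15 → W
n=17: only reaches 16(W), 12(W), all W → L
n=18: reaches L-position 17 → W
n=19: only reaches 18(W), 14(W), all W → L
n=20: reaches L-position 19 → W
n=21: only reaches 20(W), 16(W), all W → L
n=22: reaches L-position 21 → W
n=23: only reaches 22(W), 18(W), all W → L
n=24: reaches L-position 23 → W
n=25: only reaches 24(W), 20(W), all W → L
n=26: reaches L-position 25 → W
n=27: only reaches 26(W), 22(W), all W → L
n=28: reaches L-position 27 → W
n=29: only reaches 28(W), 24(W), all W → L
n=30: reaches L-position 29 → W
From 30, the L positions reachable in one move are: 29, 25. Any move reaching one of these is winning.

Remove 1, leaving 29.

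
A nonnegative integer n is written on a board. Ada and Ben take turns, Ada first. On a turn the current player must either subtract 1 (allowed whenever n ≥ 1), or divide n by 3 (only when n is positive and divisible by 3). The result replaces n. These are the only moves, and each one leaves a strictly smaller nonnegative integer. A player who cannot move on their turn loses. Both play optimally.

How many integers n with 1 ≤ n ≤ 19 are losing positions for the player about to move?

Use the standard recursion: the mover loses at a terminal position; elsewhere, the mover wins exactly when some move hands the opponent an L position.
n=0: no move → L
n=1: →0(L), so W
n=2: →1(W) only, which is W, so L
n=3: →2(L), so W
n=4: →3(W) only, which is W, so L
n=5: →4(L), so W
n=6: →2(L), so W
n=7: →6(W) only, which is W, so L
n=8: →7(L), so W
n=9: →3(W), 8(W) — all W, so L
n=10: →9(L), so W
n=11: →10(W) only, which is W, so L
n=12: →4(L), so W
n=13: →12(W) only, which is W, so L
n=14: →13(L), so W
n=15: →5(W), 14(W) — all W, so L
n=16: →15(L), so W
n=17: →16(W) only, which is W, so L
n=18: →17(L), so W
n=19: →18(W) only, which is W, so L
L entries with 1 ≤ n ≤ 19 (n=0 is outside the asked range and is not counted): n = 2, 4, 7, 9, 11, 13, 15, 17, 19; that makes 9.

9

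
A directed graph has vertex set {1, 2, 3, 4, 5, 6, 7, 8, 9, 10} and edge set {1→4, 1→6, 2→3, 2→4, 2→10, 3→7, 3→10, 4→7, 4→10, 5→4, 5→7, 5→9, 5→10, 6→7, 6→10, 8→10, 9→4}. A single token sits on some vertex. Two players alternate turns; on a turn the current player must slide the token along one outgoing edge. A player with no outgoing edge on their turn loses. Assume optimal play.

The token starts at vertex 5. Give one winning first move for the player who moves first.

Positions with no move are L. A position that does have a move is losing for the player to move precisely when every available move leads to a winning position for the opponent. Fill in the labels:
Every edge goes from a vertex to one that appears earlier in the order 7, 10, 4, 3, 2, 9, 8, 5, 6, 1, so processing vertices in that order labels each vertex after all of its successors.
7: no outgoing edge → L
10: no outgoing edge → L
4: W (go to 10, an L position)
3: W (go to 10, an L position)
2: W (go to 10, an L position)
9: L (sole option 4(W) is W)
8: W (go to 10, an L position)
5: W (go to 9, an L position)
6: W (go to 10, an L position)
1: L (options 6(W), 4(W) are all W)
From 5, the L positions reachable in one move are: 9, 10, 7. Any move reaching one of these is winning.

Move to 9.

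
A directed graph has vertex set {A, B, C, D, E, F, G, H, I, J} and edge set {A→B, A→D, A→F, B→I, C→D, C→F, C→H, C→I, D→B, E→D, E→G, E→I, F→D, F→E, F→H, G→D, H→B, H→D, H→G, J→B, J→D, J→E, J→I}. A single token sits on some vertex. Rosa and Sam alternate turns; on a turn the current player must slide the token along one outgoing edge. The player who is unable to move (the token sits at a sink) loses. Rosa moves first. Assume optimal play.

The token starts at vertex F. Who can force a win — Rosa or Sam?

Build the W/L table. Terminal = L. A non-terminal position is W if it has a move to some L; otherwise it is L.
Every edge goes from a vertex to one that appears earlier in the order I, B, D, G, E, H, F, J, A, C, so processing vertices in that order labels each vertex after all of its successors.
I: no outgoing edge → L
B: W (go to I, an L position)
D: L (sole option B(W) is W)
G: W (go to D, an L position)
E: W (go to D, an L position)
H: W (go to D, an L position)
F: W (go to D, an L position)
J: W (go to D, an L position)
A: W (go to D, an L position)
C: W (go to D, an L position)
The starting position F is W: Rosa should move to D, handing over an L position.

Rosa wins.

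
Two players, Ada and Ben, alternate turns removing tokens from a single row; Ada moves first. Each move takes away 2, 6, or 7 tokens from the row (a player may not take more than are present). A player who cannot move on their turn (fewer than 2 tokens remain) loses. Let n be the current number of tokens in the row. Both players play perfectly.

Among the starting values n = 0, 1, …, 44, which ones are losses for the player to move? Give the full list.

Classify positions by backward induction: terminal positions (no move available) are L. From any other position, the mover wins iff some move reaches an L.
n=0: no move → L
n=1: no move → L
n=2: can move to 0, which is L ⇒ W
n=3: can move to 1, which is L ⇒ W
n=4: the only move is to 2(W), a W ⇒ L
n=5: the only move is to 3(W), a W ⇒ L
n=6: can move to 4, which is L ⇒ W
n=7: can move to 5, which is L ⇒ W
n=8: can move to 1, which is L ⇒ W
n=9: moves to 7(W), 3(W), 2(W); every one is W ⇒ L
n=10: can move to 4, which is L ⇒ W
n=11: can move to 9, which is L ⇒ W
n=12: can move to 5, which is L ⇒ W
n=13: moves to 11(W), 7(W), 6(W); every one is W ⇒ L
n=14: moves to 12(W), 8(W), 7(W); every one is W ⇒ L
n=15: can move to 13, which is L ⇒ W
n=16: can move to 14, which is L ⇒ W
n=17: moves to 15(W), 11(W), 10(W); every one is W ⇒ L
n=18: moves to 16(W), 12(W), 11(W); every one is W ⇒ L
n=19: can move to 17, which is L ⇒ W
n=20: can move to 18, which is L ⇒ W
n=21: can move to 14, which is L ⇒ W
n=22: moves to 20(W), 16(W), 15(W); every one is W ⇒ L
n=23: can move to 17, which is L ⇒ W
n=24: can move to 22, which is L ⇒ W
n=25: can move to 18, which is L ⇒ W
n=26: moves to 24(W), 20(W), 19(W); every one is W ⇒ L
n=27: moves to 25(W), 21(W), 20(W); every one is W ⇒ L
n=28: can move to 26, which is L ⇒ W
n=29: can move to 27, which is L ⇒ W
n=30: moves to 28(W), 24(W), 23(W); every one is W ⇒ L
n=31: moves to 29(W), 25(W), 24(W); every one is W ⇒ L
n=32: can move to 30, which is L ⇒ W
n=33: can move to 31, which is L ⇒ W
n=34: can move to 27, which is L ⇒ W
n=35: moves to 33(W), 29(W), 28(W); every one is W ⇒ L
n=36: can move to 30, which is L ⇒ W
n=37: can move to 35, which is L ⇒ W
n=38: can move to 31, which is L ⇒ W
n=39: moves to 37(W), 33(W), 32(W); every one is W ⇒ L
n=40: moves to 38(W), 34(W), 33(W); every one is W ⇒ L
n=41: can move to 39, which is L ⇒ W
n=42: can move to 40, which is L ⇒ W
n=43: moves to 41(W), 37(W), 36(W); every one is W ⇒ L
n=44: moves to 42(W), 38(W), 37(W); every one is W ⇒ L
Reading off the rows marked L gives the requested list; there are 19 such values of n.

0, 1, 4, 5, 9, 13, 14, 17, 18, 22, 26, 27, 30, 31, 35, 39, 40, 43, 44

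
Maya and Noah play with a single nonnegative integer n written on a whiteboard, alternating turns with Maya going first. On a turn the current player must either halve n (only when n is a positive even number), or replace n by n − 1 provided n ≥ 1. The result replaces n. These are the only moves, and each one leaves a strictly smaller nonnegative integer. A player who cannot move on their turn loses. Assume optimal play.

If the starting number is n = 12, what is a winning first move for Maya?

Positions with no move are L. A position that does have a move is losing for the player to move precisely when every available move leads to a winning position for the opponent. Fill in the labels:
n=0: no move → L
n=1: →0(L), so W
n=2: →1(W) only, which is W, so L
n=3: →2(L), so W
n=4: →2(L), so W
n=5: →4(W) only, which is W, so L
n=6: →5(L), so W
n=7: →6(W) only, which is W, so L
n=8: →7(L), so W
n=9: →8(W) only, which is W, so L
n=10: →5(L), so W
n=11: →10(W) only, which is W, so L
n=12: →11(L), so W
From 12, the L positions reachable in one move are: 11.

Move to 11.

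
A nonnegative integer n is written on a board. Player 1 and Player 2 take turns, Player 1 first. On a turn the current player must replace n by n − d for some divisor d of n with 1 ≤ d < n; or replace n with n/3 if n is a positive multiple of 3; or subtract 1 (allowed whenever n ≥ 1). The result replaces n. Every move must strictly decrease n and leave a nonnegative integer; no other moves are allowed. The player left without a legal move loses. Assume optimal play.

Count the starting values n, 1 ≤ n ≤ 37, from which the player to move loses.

Build the W/L table. Terminal = L. A non-terminal position is W if it has a move to some L; otherwise it is L.
n=0: no move → L
n=1: →0(L), so W
n=2: →1(W) only, which is W, so L
n=3: →2(L), so W
n=4: →2(L), so W
n=5: →4(W) only, which is W, so L
n=6: →2(L), so W
n=7: →6(W) only, which is W, so L
n=8: →7(L), so W
n=9: →3(W), 6(W), 8(W) — all W, so L
n=10: →5(L), so W
n=11: →10(W) only, which is W, so L
n=12: →9(L), so W
n=13: →12(W) only, which is W, so L
n=14: →7(L), so W
n=15: →5(L), so W
n=16: →8(W), 12(W), 14(W), 15(W) — all W, so L
n=17: →16(L), so W
n=18: →9(L), so W
n=19: →18(W) only, which is W, so L
n=20: →16(L), so W
n=21: →7(L), so W
n=22: →11(L), so W
n=23: →22(W) only, which is W, so L
n=24: →16(L), so W
n=25: →20(W), 24(W) — all W, so L
n=26: →13(L), so W
n=27: →9(L), so W
n=28: →14(W), 21(W), 24(W), 26(W), 27(W) — all W, so L
n=29: →28(L), so W
n=30: →25(L), so W
n=31: →30(W) only, which is W, so L
n=32: →16(L), so W
n=33: →11(L), so W
n=34: →17(W), 32(W), 33(W) — all W, so L
n=35: →28(L), so W
n=36: →34(L), so W
n=37: →36(W) only, which is W, so L
L entries with 1 ≤ n ≤ 37 (n=0 is outside the asked range and is not counted): n = 2, 5, 7, 9, 11, 13, 16, 19, 23, 25, 28, 31, 34, 37; that makes 14.

14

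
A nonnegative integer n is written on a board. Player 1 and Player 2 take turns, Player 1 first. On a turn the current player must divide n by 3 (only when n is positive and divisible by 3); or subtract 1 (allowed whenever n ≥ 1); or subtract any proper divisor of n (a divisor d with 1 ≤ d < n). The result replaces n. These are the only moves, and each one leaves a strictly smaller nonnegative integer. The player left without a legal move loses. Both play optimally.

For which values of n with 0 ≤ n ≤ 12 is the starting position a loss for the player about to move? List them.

Work bottom-up. With no move the player to move loses. Otherwise the position is W if at least one move leads to an L position for the opponent, and L if every move leads to a W.
n=0: no move → L
n=1: reaches L-position 0 → W
n=2: only reaches 1(W), which is W → L
n=3: reaches L-position 2 → W
n=4: reaches L-position 2 → W
n=5: only reaches 4(W), which is W → L
n=6: reaches L-position 2 → W
n=7: only reaches 6(W), which is W → L
n=8: reaches L-position 7 → W
n=9: only reaches 3(W), 6(W), 8(W), all W → L
n=10: reaches L-position 5 → W
n=11: only reaches 10(W), which is W → L
n=12: reaches L-position 9 → W
Reading off the rows marked L gives the requested list; there are 6 such values of n.

0, 2, 5, 7, 9, 11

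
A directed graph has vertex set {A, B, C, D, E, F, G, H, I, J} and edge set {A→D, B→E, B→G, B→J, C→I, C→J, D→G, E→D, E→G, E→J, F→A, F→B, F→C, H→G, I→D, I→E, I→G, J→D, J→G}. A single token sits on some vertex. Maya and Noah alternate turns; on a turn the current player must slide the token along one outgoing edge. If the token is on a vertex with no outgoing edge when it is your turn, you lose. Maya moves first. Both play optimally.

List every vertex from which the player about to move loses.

Compute win/loss labels from the base case upward. A position with no move is L. Any other position is W if it can reach an L in one move, else L.
Every edge goes from a vertex to one that appears earlier in the order G, D, J, E, B, I, C, A, H, F, so processing vertices in that order labels each vertex after all of its successors.
G: no outgoing edge → L
D: can move to G, which is L ⇒ W
J: can move to G, which is L ⇒ W
E: can move to G, which is L ⇒ W
B: can move to G, which is L ⇒ W
I: can move to G, which is L ⇒ W
C: moves to I(W), J(W); every one is W ⇒ L
A: the only move is to D(W), a W ⇒ L
H: can move to G, which is L ⇒ W
F: can move to A, which is L ⇒ W
The losing starting vertices are exactly the entries labelled L in this table (3 of them).

A, C, G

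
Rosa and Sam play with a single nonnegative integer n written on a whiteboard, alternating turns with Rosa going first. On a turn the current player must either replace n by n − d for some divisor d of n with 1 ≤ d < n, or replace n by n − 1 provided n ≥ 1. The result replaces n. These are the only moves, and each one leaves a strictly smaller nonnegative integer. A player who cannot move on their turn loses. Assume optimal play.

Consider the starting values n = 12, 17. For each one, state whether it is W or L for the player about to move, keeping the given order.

Work bottom-up. With no move the player to move loses. Otherwise the position is W if at least one move leads to an L position for the opponent, and L if every move leads to a W.
n=0: no move → L
n=1: →0(L), so W
n=2: →1(W) only, which is W, so L
n=3: →2(L), so W
n=4: →2(L), so W
n=5: →4(W) only, which is W, so L
n=6: →5(L), so W
n=7: →6(W) only, which is W, so L
n=8: →7(L), so W
n=9: →6(W), 8(W) — all W, so L
n=10: →5(L), so W
n=11: →10(W) only, which is W, so L
n=12: →9(L), so W
n=13: →12(W) only, which is W, so L
n=14: →7(L), so W
n=15: →10(W), 12(W), 14(W) — all W, so L
n=16: →15(L), so W
n=17: →16(W) only, which is W, so L

12: W, 17: L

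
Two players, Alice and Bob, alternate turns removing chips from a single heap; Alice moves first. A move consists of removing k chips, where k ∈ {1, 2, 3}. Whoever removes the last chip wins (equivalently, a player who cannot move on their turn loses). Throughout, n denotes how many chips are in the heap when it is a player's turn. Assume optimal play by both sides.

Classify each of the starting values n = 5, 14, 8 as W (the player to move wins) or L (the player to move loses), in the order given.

5: W, 14: W, 8: L

Build the W/L table. Terminal = L. A non-terminal position is W if it has a move to some L; otherwise it is L.
n=0: no move → L
n=1: W (go to 0, an L position)
n=2: W (go to 0, an L position)
n=3: W (go to 0, an L position)
n=4: L (options 3(W), 2(W), 1(W) are all W)
n=5: W (go to 4, an L position)
n=6: W (go to 4, an L position)
n=7: W (go to 4, an L position)
n=8: L (options 7(W), 6(W), 5(W) are all W)
n=9: W (go to 8, an L position)
n=10: W (go to 8, an L position)
n=11: W (go to 8, an L position)
n=12: L (options 11(W), 10(W), 9(W) are all W)
n=13: W (go to 12, an L position)
n=14: W (go to 12, an L position)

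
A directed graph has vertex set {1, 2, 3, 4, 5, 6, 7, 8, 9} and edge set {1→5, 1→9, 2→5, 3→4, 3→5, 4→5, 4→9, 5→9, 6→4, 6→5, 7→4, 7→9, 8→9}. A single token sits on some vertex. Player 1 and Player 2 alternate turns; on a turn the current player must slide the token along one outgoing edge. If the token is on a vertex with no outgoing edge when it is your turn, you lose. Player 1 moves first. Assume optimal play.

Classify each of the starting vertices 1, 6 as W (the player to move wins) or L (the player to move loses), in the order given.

Use the standard recursion: the mover loses at a terminal position; elsewhere, the mover wins exactly when some move hands the opponent an L position.
Every edge goes from a vertex to one that appears earlier in the order 9, 5, 4, 2, 6, 1, 3, 8, 7, so processing vertices in that order labels each vertex after all of its successors.
9: no outgoing edge → L
5: can move to 9, which is L ⇒ W
4: can move to 9, which is L ⇒ W
2: the only move is to 5(W), a W ⇒ L
6: moves to 4(W), 5(W); every one is W ⇒ L
1: can move to 9, which is L ⇒ W
3: moves to 4(W), 5(W); every one is W ⇒ L
8: can move to 9, which is L ⇒ W
7: can move to 9, which is L ⇒ W

1: W, 6: L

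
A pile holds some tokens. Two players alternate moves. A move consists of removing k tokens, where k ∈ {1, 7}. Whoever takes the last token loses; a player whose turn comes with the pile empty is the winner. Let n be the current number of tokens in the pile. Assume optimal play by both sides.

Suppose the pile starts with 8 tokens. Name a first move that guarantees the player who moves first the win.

Classify positions by backward induction: terminal positions (no move available) are W. From any other position, the mover wins iff some move reaches an L.
n=0: no move; the opponent has just taken the last token and therefore loses → W
n=1: the only move is to 0(W), a W ⇒ L
n=2: can move to 1, which is L ⇒ W
n=3: the only move is to 2(W), a W ⇒ L
n=4: can move to 3, which is L ⇒ W
n=5: the only move is to 4(W), a W ⇒ L
n=6: can move to 5, which is L ⇒ W
n=7: moves to 6(W), 0(W); every one is W ⇒ L
n=8: can move to 7, which is L ⇒ W
From 8, the L positions reachable in one move are: 7, 1. Any move reaching one of these is winning.

Remove 1, leaving 7.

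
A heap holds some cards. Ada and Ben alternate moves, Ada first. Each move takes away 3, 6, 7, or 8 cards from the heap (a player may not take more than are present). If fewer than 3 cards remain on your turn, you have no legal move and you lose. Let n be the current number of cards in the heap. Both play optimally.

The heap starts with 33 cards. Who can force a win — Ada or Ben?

Positions with no move are L. A position that does have a move is losing for the player to move precisely when every available move leads to a winning position for the opponent. Fill in the labels:
n=0: no move → L
n=1: no move → L
n=2: no move → L
n=3: reaches L-position 0 → W
n=4: reaches L-position 1 → W
n=5: reaches L-position 2 → W
n=6: reaches L-position 0 → W
n=7: reaches L-position 1 → W
n=8: reaches L-position 2 → W
n=9: reaches L-position 2 → W
n=10: reaches L-position 2 → W
n=11: only reaches 8(W), 5(W), 4(W), 3(W), all W → L
n=12: only reaches 9(W), 6(W), 5(W), 4(W), all W → L
n=13: only reaches 10(W), 7(W), 6(W), 5(W), all W → L
n=14: reaches L-position 11 → W
n=15: reaches L-position 12 → W
n=16: reaches L-position 13 → W
n=17: reaches L-position 11 → W
n=18: reaches L-position 12 → W
n=19: reaches L-position 13 → W
n=20: reaches L-position 13 → W
n=21: reaches L-position 13 → W
n=22: only reaches 19(W), 16(W), 15(W), 14(W), all W → L
n=23: only reaches 20(W), 17(W), 16(W), 15(W), all W → L
n=24: only reaches 21(W), 18(W), 17(W), 16(W), all W → L
n=25: reaches L-position 22 → W
n=26: reaches L-position 23 → W
n=27: reaches L-position 24 → W
n=28: reaches L-position 22 → W
n=29: reaches L-position 23 → W
n=30: reaches L-position 24 → W
n=31: reaches L-position 24 → W
n=32: reaches L-position 24 → W
n=33: only reaches 30(W), 27(W), 26(W), 25(W), all W → L
The starting position 33 is L: whatever Ada does, the opponent receives a W position.

Ben wins.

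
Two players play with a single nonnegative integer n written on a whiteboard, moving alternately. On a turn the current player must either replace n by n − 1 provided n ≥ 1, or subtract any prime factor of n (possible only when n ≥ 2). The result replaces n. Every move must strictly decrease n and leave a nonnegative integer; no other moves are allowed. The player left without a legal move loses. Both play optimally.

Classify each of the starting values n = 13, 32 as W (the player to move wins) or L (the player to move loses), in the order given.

Classify positions by backward induction: terminal positions (no move available) are L. From any other position, the mover wins iff some move reaches an L.
n=0: no move → L
n=1: reaches L-position 0 → W
n=2: reaches L-position 0 → W
n=3: reaches L-position 0 → W
n=4: only reaches 2(W), 3(W), all W → L
n=5: reaches L-position 0 → W
n=6: reaches L-position 4 → W
n=7: reaches L-position 0 → W
n=8: only reaches 6(W), 7(W), all W → L
n=9: reaches L-position 8 → W
n=10: reaches L-position 8 → W
n=11: reaches L-position 0 → W
n=12: only reaches 9(W), 10(W), 11(W), all W → L
n=13: reaches L-position 0 → W
n=14: reaches L-position 12 → W
n=15: reaches L-position 12 → W
n=16: only reaches 14(W), 15(W), all W → L
n=17: reaches L-position 0 → W
n=18: reaches L-position 16 → W
n=19: reaches L-position 0 → W
n=20: only reaches 15(W), 18(W), 19(W), all W → L
n=21: reaches L-position 20 → W
n=22: reaches L-position 20 → W
n=23: reaches L-position 0 → W
n=24: only reaches 21(W), 22(W), 23(W), all W → L
n=25: reaches L-position 20 → W
n=26: reaches L-position 24 → W
n=27: reaches L-position 24 → W
n=28: only reaches 21(W), 26(W), 27(W), all W → L
n=29: reaches L-position 0 → W
n=30: reaches L-position 28 → W
n=31: reaches L-position 0 → W
n=32: only reaches 30(W), 31(W), all W → L

13: W, 32: L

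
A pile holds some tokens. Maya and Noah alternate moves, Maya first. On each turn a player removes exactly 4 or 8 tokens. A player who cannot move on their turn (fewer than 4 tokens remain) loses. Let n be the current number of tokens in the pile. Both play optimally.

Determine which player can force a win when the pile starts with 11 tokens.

Positions with no move are L. A position that does have a move is losing for the player to move precisely when every available move leads to a winning position for the opponent. Fill in the labels:
n=0: no move → L
n=1: no move → L
n=2: no move → L
n=3: no move → L
n=4: can move to 0, which is L ⇒ W
n=5: can move to 1, which is L ⇒ W
n=6: can move to 2, which is L ⇒ W
n=7: can move to 3, which is L ⇒ W
n=8: can move to 0, which is L ⇒ W
n=9: can move to 1, which is L ⇒ W
n=10: can move to 2, which is L ⇒ W
n=11: can move to 3, which is L ⇒ W
The starting position 11 is W: Maya should remove 8, leaving 3, handing over an L position.

Maya wins.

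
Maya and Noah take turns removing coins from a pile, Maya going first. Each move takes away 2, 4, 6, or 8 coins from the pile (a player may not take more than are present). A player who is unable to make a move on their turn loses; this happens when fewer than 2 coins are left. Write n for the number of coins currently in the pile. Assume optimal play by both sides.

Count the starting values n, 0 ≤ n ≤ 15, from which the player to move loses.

4

Positions with no move are L. A position that does have a move is losing for the player to move precisely when every available move leads to a winning position for the opponent. Fill in the labels:
n=0: no move → L
n=1: no move → L
n=2: →0(L), so W
n=3: →1(L), so W
n=4: →0(L), so W
n=5: →1(L), so W
n=6: →0(L), so W
n=7: →1(L), so W
n=8: →0(L), so W
n=9: →1(L), so W
n=10: →8(W), 6(W), 4(W), 2(W) — all W, so L
n=11: →9(W), 7(W), 5(W), 3(W) — all W, so L
n=12: →10(L), so W
n=13: →11(L), so W
n=14: →10(L), so W
n=15: →11(L), so W
L entries with 0 ≤ n ≤ 15: n = 0, 1, 10, 11; that makes 4.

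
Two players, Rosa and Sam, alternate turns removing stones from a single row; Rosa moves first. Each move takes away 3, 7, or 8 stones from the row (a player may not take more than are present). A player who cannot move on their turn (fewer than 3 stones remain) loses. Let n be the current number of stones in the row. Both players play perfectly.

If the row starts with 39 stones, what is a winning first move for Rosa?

Remove 3, leaving 36.

Classify positions by backward induction: terminal positions (no move available) are L. From any other position, the mover wins iff some move reaches an L.
n=0: no move → L
n=1: no move → L
n=2: no move → L
n=3: →0(L), so W
n=4: →1(L), so W
n=5: →2(L), so W
n=6: →3(W) only, which is W, so L
n=7: →0(L), so W
n=8: →1(L), so W
n=9: →6(L), so W
n=10: →2(L), so W
n=11: →8(W), 4(W), 3(W) — all W, so L
n=12: →9(W), 5(W), 4(W) — all W, so L
n=13: →6(L), so W
n=14: →11(L), so W
n=15: →12(L), so W
n=16: →13(W), 9(W), 8(W) — all W, so L
n=17: →14(W), 10(W), 9(W) — all W, so L
n=18: →11(L), so W
n=19: →16(L), so W
n=20: →17(L), so W
n=21: →18(W), 14(W), 13(W) — all W, so L
n=22: →19(W), 15(W), 14(W) — all W, so L
n=23: →16(L), so W
n=24: →21(L), so W
n=25: →22(L), so W
n=26: →23(W), 19(W), 18(W) — all W, so L
n=27: →24(W), 20(W), 19(W) — all W, so L
n=28: →21(L), so W
n=29: →26(L), so W
n=30: →27(L), so W
n=31: →28(W), 24(W), 23(W) — all W, so L
n=32: →29(W), 25(W), 24(W) — all W, so L
n=33: →26(L), so W
n=34: →31(L), so W
n=35: →32(L), so W
n=36: →33(W), 29(W), 28(W) — all W, so L
n=37: →34(W), 30(W), 29(W) — all W, so L
n=38: →31(L), so W
n=39: →36(L), so W
From 39, the L positions reachable in one move are: 36, 32, 31. Any move reaching one of these is winning.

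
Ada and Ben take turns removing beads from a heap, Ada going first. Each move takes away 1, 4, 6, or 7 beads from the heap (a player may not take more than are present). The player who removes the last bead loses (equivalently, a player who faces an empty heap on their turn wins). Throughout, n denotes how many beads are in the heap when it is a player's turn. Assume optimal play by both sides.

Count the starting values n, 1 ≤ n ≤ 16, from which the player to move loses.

6

Positions with no move are W. A position that does have a move is losing for the player to move precisely when every available move leads to a winning position for the opponent. Fill in the labels:
n=0: no move; the opponent has just taken the last bead and therefore loses → W
n=1: the only move is to 0(W), a W ⇒ L
n=2: can move to 1, which is L ⇒ W
n=3: the only move is to 2(W), a W ⇒ L
n=4: can move to 3, which is L ⇒ W
n=5: can move to 1, which is L ⇒ W
n=6: moves to 5(W), 2(W), 0(W); every one is W ⇒ L
n=7: can move to 6, which is L ⇒ W
n=8: can move to 1, which is L ⇒ W
n=9: can move to 3, which is L ⇒ W
n=10: can move to 6, which is L ⇒ W
n=11: moves to 10(W), 7(W), 5(W), 4(W); every one is W ⇒ L
n=12: can move to 11, which is L ⇒ W
n=13: can move to 6, which is L ⇒ W
n=14: moves to 13(W), 10(W), 8(W), 7(W); every one is W ⇒ L
n=15: can move to 14, which is L ⇒ W
n=16: moves to 15(W), 12(W), 10(W), 9(W); every one is W ⇒ L
L entries with 1 ≤ n ≤ 16 (the range starts at n=1): n = 1, 3, 6, 11, 14, 16; that makes 6.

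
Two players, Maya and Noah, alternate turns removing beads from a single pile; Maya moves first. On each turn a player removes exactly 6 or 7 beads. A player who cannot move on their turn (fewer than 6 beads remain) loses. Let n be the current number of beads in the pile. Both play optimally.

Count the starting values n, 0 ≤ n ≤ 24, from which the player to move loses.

12

Positions with no move are L. A position that does have a move is losing for the player to move precisely when every available move leads to a winning position for the opponent. Fill in the labels:
n=0: no move → L
n=1: no move → L
n=2: no move → L
n=3: no move → L
n=4: no move → L
n=5: no move → L
n=6: →0(L), so W
n=7: →1(L), so W
n=8: →2(L), so W
n=9: →3(L), so W
n=10: →4(L), so W
n=11: →5(L), so W
n=12: →5(L), so W
n=13: →7(W), 6(W) — all W, so L
n=14: →8(W), 7(W) — all W, so L
n=15: →9(W), 8(W) — all W, so L
n=16: →10(W), 9(W) — all W, so L
n=17: →11(W), 10(W) — all W, so L
n=18: →12(W), 11(W) — all W, so L
n=19: →13(L), so W
n=20: →14(L), so W
n=21: →15(L), so W
n=22: →16(L), so W
n=23: →17(L), so W
n=24: →18(L), so W
L entries with 0 ≤ n ≤ 24: n = 0, 1, 2, 3, 4, 5, 13, 14, 15, 16, 17, 18; that makes 12.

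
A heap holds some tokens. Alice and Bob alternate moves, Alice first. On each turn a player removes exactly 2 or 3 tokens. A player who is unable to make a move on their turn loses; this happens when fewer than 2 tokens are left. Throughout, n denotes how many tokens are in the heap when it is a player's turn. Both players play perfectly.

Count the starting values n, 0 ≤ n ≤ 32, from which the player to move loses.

Build the W/L table. Terminal = L. A non-terminal position is W if it has a move to some L; otherwise it is L.
n=0: no move → L
n=1: no move → L
n=2: can move to 0, which is L ⇒ W
n=3: can move to 1, which is L ⇒ W
n=4: can move to 1, which is L ⇒ W
n=5: moves to 3(W), 2(W); every one is W ⇒ L
n=6: moves to 4(W), 3(W); every one is W ⇒ L
n=7: can move to 5, which is L ⇒ W
n=8: can move to 6, which is L ⇒ W
n=9: can move to 6, which is L ⇒ W
n=10: moves to 8(W), 7(W); every one is W ⇒ L
n=11: moves to 9(W), 8(W); every one is W ⇒ L
n=12: can move to 10, which is L ⇒ W
n=13: can move to 11, which is L ⇒ W
n=14: can move to 11, which is L ⇒ W
n=15: moves to 13(W), 12(W); every one is W ⇒ L
n=16: moves to 14(W), 13(W); every one is W ⇒ L
n=17: can move to 15, which is L ⇒ W
n=18: can move to 16, which is L ⇒ W
n=19: can move to 16, which is L ⇒ W
n=20: moves to 18(W), 17(W); every one is W ⇒ L
n=21: moves to 19(W), 18(W); every one is W ⇒ L
n=22: can move to 20, which is L ⇒ W
n=23: can move to 21, which is L ⇒ W
n=24: can move to 21, which is L ⇒ W
n=25: moves to 23(W), 22(W); every one is W ⇒ L
n=26: moves to 24(W), 23(W); every one is W ⇒ L
n=27: can move to 25, which is L ⇒ W
n=28: can move to 26, which is L ⇒ W
n=29: can move to 26, which is L ⇒ W
n=30: moves to 28(W), 27(W); every one is W ⇒ L
n=31: moves to 29(W), 28(W); every one is W ⇒ L
n=32: can move to 30, which is L ⇒ W
L entries with 0 ≤ n ≤ 32: n = 0, 1, 5, 6, 10, 11, 15, 16, 20, 21, 25, 26, 30, 31; that makes 14.

14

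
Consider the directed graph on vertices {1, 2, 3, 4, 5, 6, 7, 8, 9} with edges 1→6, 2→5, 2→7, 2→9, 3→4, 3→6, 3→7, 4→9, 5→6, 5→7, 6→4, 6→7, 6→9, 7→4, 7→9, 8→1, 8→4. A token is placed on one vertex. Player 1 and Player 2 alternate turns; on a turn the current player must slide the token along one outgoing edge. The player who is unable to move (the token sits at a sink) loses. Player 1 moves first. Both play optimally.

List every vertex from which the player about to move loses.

Use the standard recursion: the mover loses at a terminal position; elsewhere, the mover wins exactly when some move hands the opponent an L position.
Every edge goes from a vertex to one that appears earlier in the order 9, 4, 7, 6, 3, 5, 1, 2, 8, so processing vertices in that order labels each vertex after all of its successors.
9: no outgoing edge → L
4: W (go to 9, an L position)
7: W (go to 9, an L position)
6: W (go to 9, an L position)
3: L (options 6(W), 7(W), 4(W) are all W)
5: L (options 6(W), 7(W) are all W)
1: L (sole option 6(W) is W)
2: W (go to 5, an L position)
8: W (go to 1, an L position)
The losing starting vertices are exactly the entries labelled L in this table (4 of them).

1, 3, 5, 9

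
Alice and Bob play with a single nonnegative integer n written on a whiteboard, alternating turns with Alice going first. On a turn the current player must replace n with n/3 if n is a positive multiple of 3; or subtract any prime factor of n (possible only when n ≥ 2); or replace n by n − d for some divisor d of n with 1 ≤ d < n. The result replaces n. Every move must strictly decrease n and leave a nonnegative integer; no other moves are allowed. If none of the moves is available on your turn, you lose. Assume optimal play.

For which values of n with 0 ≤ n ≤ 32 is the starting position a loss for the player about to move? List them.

0, 1, 4, 9, 14, 20, 26, 32

Work bottom-up. With no move the player to move loses. Otherwise the position is W if at least one move leads to an L position for the opponent, and L if every move leads to a W.
n=0: no move → L
n=1: no move → L
n=2: reaches L-position 0 → W
n=3: reaches L-position 0 → W
n=4: only reaches 2(W), 3(W), all W → L
n=5: reaches L-position 0 → W
n=6: reaches L-position 4 → W
n=7: reaches L-position 0 → W
n=8: reaches L-position 4 → W
n=9: only reaches 3(W), 6(W), 8(W), all W → L
n=10: reaches L-position 9 → W
n=11: reaches L-position 0 → W
n=12: reaches L-position 4 → W
n=13: reaches L-position 0 → W
n=14: only reaches 7(W), 12(W), 13(W), all W → L
n=15: reaches L-position 14 → W
n=16: reaches L-position 14 → W
n=17: reaches L-position 0 → W
n=18: reaches L-position 9 → W
n=19: reaches L-position 0 → W
n=20: only reaches 10(W), 15(W), 16(W), 18(W), 19(W), all W → L
n=21: reaches L-position 14 → W
n=22: reaches L-position 20 → W
n=23: reaches L-position 0 → W
n=24: reaches L-position 20 → W
n=25: reaches L-position 20 → W
n=26: only reaches 13(W), 24(W), 25(W), all W → L
n=27: reaches L-position 9 → W
n=28: reaches L-position 14 → W
n=29: reaches L-position 0 → W
n=30: reaches L-position 20 → W
n=31: reaches L-position 0 → W
n=32: only reaches 16(W), 24(W), 28(W), 30(W), 31(W), all W → L
The losing starting values of n are exactly the entries labelled L in this table (8 of them).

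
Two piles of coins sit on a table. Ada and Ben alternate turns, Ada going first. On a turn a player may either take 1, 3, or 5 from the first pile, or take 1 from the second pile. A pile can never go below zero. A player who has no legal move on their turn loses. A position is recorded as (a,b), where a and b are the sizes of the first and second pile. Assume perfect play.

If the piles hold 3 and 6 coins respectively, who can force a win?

Use the standard recursion: the mover loses at a terminal position; elsewhere, the mover wins exactly when some move hands the opponent an L position.
No move ever increases a pile, so every position that can arise here has a ≤ 3 and b ≤ 6; it is enough to label the cells with 0 ≤ a ≤ 3 and 0 ≤ b ≤ 6.
Every move lowers a or b (never raises either), so fill the grid row by row in increasing a, and left to right within a row: each cell's successors are then already labelled.
      b=0  b=1  b=2  b=3  b=4  b=5  b=6
a=0:    L    W    L    W    L    W    L
a=1:    W    L    W    L    W    L    W
a=2:    L    W    L    W    L    W    L
a=3:    W    L    W    L    W    L    W
Cells with no legal move (terminal, hence L): (0,0).
The remaining L cells, each justified by listing all of its moves:
(0,2): only reaches (0,1)(W), which is W → L
(0,4): only reaches (0,3)(W), which is W → L
(0,6): only reaches (0,5)(W), which is W → L
(1,1): only reaches (0,1)(W), (1,0)(W), all W → L
(1,3): only reaches (0,3)(W), (1,2)(W), all W → L
(1,5): only reaches (0,5)(W), (1,4)(W), all W → L
(2,0): only reaches (1,0)(W), which is W → L
(2,2): only reaches (1,2)(W), (2,1)(W), all W → L
(2,4): only reaches (1,4)(W), (2,3)(W), all W → L
(2,6): only reaches (1,6)(W), (2,5)(W), all W → L
(3,1): only reaches (2,1)(W), (0,1)(W), (3,0)(W), all W → L
(3,3): only reaches (2,3)(W), (0,3)(W), (3,2)(W), all W → L
(3,5): only reaches (2,5)(W), (0,5)(W), (3,4)(W), all W → L
Every other cell has at least one move into one of the L cells above, so it is W.
The starting position (3,6) is W: Ada should move to (2,6), handing over an L position.

Ada wins.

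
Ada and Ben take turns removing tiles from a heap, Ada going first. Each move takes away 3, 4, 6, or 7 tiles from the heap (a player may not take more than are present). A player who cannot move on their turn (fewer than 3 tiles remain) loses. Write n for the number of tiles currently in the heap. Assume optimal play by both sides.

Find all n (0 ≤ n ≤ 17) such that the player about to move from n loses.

0, 1, 2, 10, 11, 12

Build the W/L table. Terminal = L. A non-terminal position is W if it has a move to some L; otherwise it is L.
n=0: no move → L
n=1: no move → L
n=2: no move → L
n=3: reaches L-position 0 → W
n=4: reaches L-position 1 → W
n=5: reaches L-position 2 → W
n=6: reaches L-position 2 → W
n=7: reaches L-position 1 → W
n=8: reaches L-position 2 → W
n=9: reaches L-position 2 → W
n=10: only reaches 7(W), 6(W), 4(W), 3(W), all W → L
n=11: only reaches 8(W), 7(W), 5(W), 4(W), all W → L
n=12: only reaches 9(W), 8(W), 6(W), 5(W), all W → L
n=13: reaches L-position 10 → W
n=14: reaches L-position 11 → W
n=15: reaches L-position 12 → W
n=16: reaches L-position 12 → W
n=17: reaches L-position 11 → W
Reading off the rows marked L gives the requested list; there are 6 such values of n.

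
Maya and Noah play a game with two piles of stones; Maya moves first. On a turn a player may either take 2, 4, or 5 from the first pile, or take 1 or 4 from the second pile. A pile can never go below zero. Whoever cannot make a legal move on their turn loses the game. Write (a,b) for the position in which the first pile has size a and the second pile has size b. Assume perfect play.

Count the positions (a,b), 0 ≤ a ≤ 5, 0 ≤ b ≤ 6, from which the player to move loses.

14

Classify positions by backward induction: terminal positions (no move available) are L. From any other position, the mover wins iff some move reaches an L.
Every move lowers a or b (never raises either), so fill the grid row by row in increasing a, and left to right within a row: each cell's successors are then already labelled.
      b=0  b=1  b=2  b=3  b=4  b=5  b=6
a=0:    L    W    L    W    W    L    W
a=1:    L    W    L    W    W    L    W
a=2:    W    L    W    L    W    W    L
a=3:    W    L    W    L    W    W    L
a=4:    W    W    W    W    L    W    W
a=5:    W    W    W    W    L    W    W
Cells with no legal move (terminal, hence L): (0,0), (1,0).
The remaining L cells, each justified by listing all of its moves:
(0,2): L (sole option (0,1)(W) is W)
(0,5): L (options (0,4)(W), (0,1)(W) are all W)
(1,2): L (sole option (1,1)(W) is W)
(1,5): L (options (1,4)(W), (1,1)(W) are all W)
(2,1): L (options (0,1)(W), (2,0)(W) are all W)
(2,3): L (options (0,3)(W), (2,2)(W) are all W)
(2,6): L (options (0,6)(W), (2,5)(W), (2,2)(W) are all W)
(3,1): L (options (1,1)(W), (3,0)(W) are all W)
(3,3): L (options (1,3)(W), (3,2)(W) are all W)
(3,6): L (options (1,6)(W), (3,5)(W), (3,2)(W) are all W)
(4,4): L (options (2,4)(W), (0,4)(W), (4,3)(W), (4,0)(W) are all W)
(5,4): L (options (3,4)(W), (1,4)(W), (0,4)(W), (5,3)(W), (5,0)(W) are all W)
Every other cell has at least one move into one of the L cells above, so it is W.
L cells per row: a=0: 3, a=1: 3, a=2: 3, a=3: 3, a=4: 1, a=5: 1; total 14.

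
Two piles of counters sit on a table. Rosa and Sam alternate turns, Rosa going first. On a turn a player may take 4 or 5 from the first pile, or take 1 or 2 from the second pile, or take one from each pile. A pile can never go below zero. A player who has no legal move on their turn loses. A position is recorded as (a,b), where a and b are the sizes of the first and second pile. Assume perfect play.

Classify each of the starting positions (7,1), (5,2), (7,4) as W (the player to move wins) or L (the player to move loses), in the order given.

Positions with no move are L. A position that does have a move is losing for the player to move precisely when every available move leads to a winning position for the opponent. Fill in the labels:
No move ever increases a pile, so every position that can arise here has a ≤ 7 and b ≤ 4; it is enough to label the cells with 0 ≤ a ≤ 7 and 0 ≤ b ≤ 4.
Every move lowers a or b (never raises either), so fill the grid row by row in increasing a, and left to right within a row: each cell's successors are then already labelled.
      b=0  b=1  b=2  b=3  b=4
a=0:    L    W    W    L    W
a=1:    L    W    W    L    W
a=2:    L    W    W    L    W
a=3:    L    W    W    L    W
a=4:    W    W    L    W    W
a=5:    W    L    W    W    L
a=6:    W    L    W    W    L
a=7:    W    L    W    W    L
Cells with no legal move (terminal, hence L): (0,0), (1,0), (2,0), (3,0).
The remaining L cells, each justified by listing all of its moves:
(0,3): L (options (0,2)(W), (0,1)(W) are all W)
(1,3): L (options (1,2)(W), (1,1)(W), (0,2)(W) are all W)
(2,3): L (options (2,2)(W), (2,1)(W), (1,2)(W) are all W)
(3,3): L (options (3,2)(W), (3,1)(W), (2,2)(W) are all W)
(4,2): L (options (0,2)(W), (4,1)(W), (4,0)(W), (3,1)(W) are all W)
(5,1): L (options (1,1)(W), (0,1)(W), (5,0)(W), (4,0)(W) are all W)
(5,4): L (options (1,4)(W), (0,4)(W), (5,3)(W), (5,2)(W), (4,3)(W) are all W)
(6,1): L (options (2,1)(W), (1,1)(W), (6,0)(W), (5,0)(W) are all W)
(6,4): L (options (2,4)(W), (1,4)(W), (6,3)(W), (6,2)(W), (5,3)(W) are all W)
(7,1): L (options (3,1)(W), (2,1)(W), (7,0)(W), (6,0)(W) are all W)
(7,4): L (options (3,4)(W), (2,4)(W), (7,3)(W), (7,2)(W), (6,3)(W) are all W)
Every other cell has at least one move into one of the L cells above, so it is W.
(7,1): one of the L cells justified above, so L
(5,2): the move to (5,1) reaches an L cell, so W
(7,4): one of the L cells justified above, so L

(7,1): L, (5,2): W, (7,4): L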